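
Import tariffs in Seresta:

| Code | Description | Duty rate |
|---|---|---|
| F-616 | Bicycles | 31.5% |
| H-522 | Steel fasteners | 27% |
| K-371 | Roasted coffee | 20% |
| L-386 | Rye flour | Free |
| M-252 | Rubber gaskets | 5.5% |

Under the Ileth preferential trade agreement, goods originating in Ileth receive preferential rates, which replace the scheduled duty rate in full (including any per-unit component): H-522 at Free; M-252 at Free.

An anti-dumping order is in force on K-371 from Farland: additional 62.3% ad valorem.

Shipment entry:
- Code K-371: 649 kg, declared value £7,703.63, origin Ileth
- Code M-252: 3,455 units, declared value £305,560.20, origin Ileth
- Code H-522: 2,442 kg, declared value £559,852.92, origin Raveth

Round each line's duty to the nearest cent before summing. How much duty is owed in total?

Line 1 (K-371, Ileth, 649 kg, £7,703.63):
Base rate for K-371 is 20%.
Origin Ileth is the FTA partner but K-371 is not on the preference list; base rate stands.
The additional-duty order on K-371 targets Farland, not Ileth; it does not apply.
Duty = £7,703.63 × 20% = £1,540.73.
Line 2 (M-252, Ileth, 3,455 units, £305,560.20):
Base rate for M-252 is 5.5%.
Origin Ileth qualifies under the Seresta–Ileth agreement and M-252 is covered: preferential rate Free applies instead.
Duty = £305,560.20 × 0% = £0.00.
Line 3 (H-522, Raveth, 2,442 kg, £559,852.92):
Base rate for H-522 is 27%.
H-522 has an FTA preferential rate, but origin Raveth is not Ileth; base rate stands.
Duty = £559,852.92 × 27% = £151,160.29.
Total = £1,540.73 + £0.00 + £151,160.29 = £152,701.02.

£152,701.02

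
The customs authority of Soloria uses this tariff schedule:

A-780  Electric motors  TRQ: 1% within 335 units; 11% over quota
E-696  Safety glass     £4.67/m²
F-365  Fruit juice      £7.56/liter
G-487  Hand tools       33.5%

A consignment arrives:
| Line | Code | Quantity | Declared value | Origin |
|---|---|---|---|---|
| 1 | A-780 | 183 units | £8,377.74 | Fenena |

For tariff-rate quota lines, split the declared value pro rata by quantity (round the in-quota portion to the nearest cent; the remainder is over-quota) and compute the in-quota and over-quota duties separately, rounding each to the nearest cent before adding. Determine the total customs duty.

Line 1 (A-780, Fenena, 183 units, £8,377.74):
Code A-780 is under a tariff-rate quota (threshold 335 units). Quantity 183 units is within the quota, so the in-quota rate 1% applies to the full value.
Duty = £8,377.74 × 1% = £83.78.

£83.78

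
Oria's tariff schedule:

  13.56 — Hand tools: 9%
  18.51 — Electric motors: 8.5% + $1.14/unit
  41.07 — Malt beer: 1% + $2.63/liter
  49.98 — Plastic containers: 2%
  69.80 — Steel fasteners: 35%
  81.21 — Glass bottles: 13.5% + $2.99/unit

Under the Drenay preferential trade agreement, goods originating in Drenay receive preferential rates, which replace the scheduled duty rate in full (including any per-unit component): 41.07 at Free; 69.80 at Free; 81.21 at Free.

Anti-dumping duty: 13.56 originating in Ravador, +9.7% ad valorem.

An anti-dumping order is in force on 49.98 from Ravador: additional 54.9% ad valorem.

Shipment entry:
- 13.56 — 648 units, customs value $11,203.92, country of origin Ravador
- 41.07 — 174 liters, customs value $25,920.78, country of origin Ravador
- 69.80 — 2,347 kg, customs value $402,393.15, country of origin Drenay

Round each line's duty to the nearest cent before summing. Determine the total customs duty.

$2,811.96

Line 1 (13.56, Ravador, 648 units, $11,203.92):
Base rate for 13.56 is 9%.
Additional duty on 13.56 from Ravador: +9.7%. Applied ad valorem rate: 9% + 9.7% = 18.7%.
Duty = $11,203.92 × 18.7% = $2,095.13.
Line 2 (41.07, Ravador, 174 liters, $25,920.78):
Base rate for 41.07 is 1% + $2.63/liter.
41.07 has an FTA preferential rate, but origin Ravador is not Drenay; base rate stands.
Duty = $25,920.78 × 1% + 174 × $2.63 = $716.83.
Line 3 (69.80, Drenay, 2,347 kg, $402,393.15):
Base rate for 69.80 is 35%.
Origin Drenay qualifies under the Oria–Drenay agreement and 69.80 is covered: preferential rate Free applies instead.
Duty = $402,393.15 × 0% = $0.00.
Total = $2,095.13 + $716.83 + $0.00 = $2,811.96.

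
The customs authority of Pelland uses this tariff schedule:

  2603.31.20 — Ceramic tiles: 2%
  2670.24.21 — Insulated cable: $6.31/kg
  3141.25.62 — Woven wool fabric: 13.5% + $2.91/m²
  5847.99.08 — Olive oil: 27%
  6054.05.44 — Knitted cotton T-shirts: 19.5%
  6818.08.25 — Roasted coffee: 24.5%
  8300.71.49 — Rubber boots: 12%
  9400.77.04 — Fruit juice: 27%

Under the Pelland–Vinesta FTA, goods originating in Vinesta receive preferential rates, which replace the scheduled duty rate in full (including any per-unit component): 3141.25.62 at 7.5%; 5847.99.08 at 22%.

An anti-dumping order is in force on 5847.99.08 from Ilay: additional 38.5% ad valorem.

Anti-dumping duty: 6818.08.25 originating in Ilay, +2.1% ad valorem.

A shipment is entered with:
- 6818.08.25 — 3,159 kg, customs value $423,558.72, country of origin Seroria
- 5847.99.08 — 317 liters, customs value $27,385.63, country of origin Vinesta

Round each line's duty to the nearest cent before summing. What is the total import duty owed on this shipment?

Line 1 (6818.08.25, Seroria, 3,159 kg, $423,558.72):
Base rate for 6818.08.25 is 24.5%.
The additional-duty order on 6818.08.25 targets Ilay, not Seroria; it does not apply.
Duty = $423,558.72 × 24.5% = $103,771.89.
Line 2 (5847.99.08, Vinesta, 317 liters, $27,385.63):
Base rate for 5847.99.08 is 27%.
Origin Vinesta qualifies under the Pelland–Vinesta agreement and 5847.99.08 is covered: preferential rate 22% applies instead.
The additional-duty order on 5847.99.08 targets Ilay, not Vinesta; it does not apply.
Duty = $27,385.63 × 22% = $6,024.84.
Total = $103,771.89 + $6,024.84 = $109,796.73.

$109,796.73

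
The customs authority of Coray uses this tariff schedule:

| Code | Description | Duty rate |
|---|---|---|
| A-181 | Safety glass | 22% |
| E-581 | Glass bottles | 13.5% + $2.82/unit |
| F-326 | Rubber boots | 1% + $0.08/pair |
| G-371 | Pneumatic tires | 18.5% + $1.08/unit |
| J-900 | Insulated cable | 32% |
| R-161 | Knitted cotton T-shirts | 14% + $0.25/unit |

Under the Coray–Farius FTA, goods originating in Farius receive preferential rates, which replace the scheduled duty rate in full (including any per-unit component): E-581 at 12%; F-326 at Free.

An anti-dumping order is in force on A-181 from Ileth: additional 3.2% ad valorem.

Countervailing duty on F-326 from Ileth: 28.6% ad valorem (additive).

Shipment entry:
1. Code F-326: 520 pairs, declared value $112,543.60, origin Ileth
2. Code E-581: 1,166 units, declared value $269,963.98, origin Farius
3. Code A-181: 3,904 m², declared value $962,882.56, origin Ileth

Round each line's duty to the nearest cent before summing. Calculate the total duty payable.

Line 1 (F-326, Ileth, 520 pairs, $112,543.60):
Base rate for F-326 is 1% + $0.08/pair.
F-326 has an FTA preferential rate, but origin Ileth is not Farius; base rate stands.
Additional duty on F-326 from Ileth: +28.6%. Applied ad valorem rate: 1% + 28.6% = 29.6%.
Duty = $112,543.60 × 29.6% + 520 × $0.08 = $33,354.51.
Line 2 (E-581, Farius, 1,166 units, $269,963.98):
Base rate for E-581 is 13.5% + $2.82/unit.
Origin Farius qualifies under the Coray–Farius agreement and E-581 is covered: preferential rate 12% applies instead.
Duty = $269,963.98 × 12% = $32,395.68.
Line 3 (A-181, Ileth, 3,904 m², $962,882.56):
Base rate for A-181 is 22%.
Additional duty on A-181 from Ileth: +3.2%. Applied ad valorem rate: 22% + 3.2% = 25.2%.
Duty = $962,882.56 × 25.2% = $242,646.41.
Total = $33,354.51 + $32,395.68 + $242,646.41 = $308,396.60.

$308,396.60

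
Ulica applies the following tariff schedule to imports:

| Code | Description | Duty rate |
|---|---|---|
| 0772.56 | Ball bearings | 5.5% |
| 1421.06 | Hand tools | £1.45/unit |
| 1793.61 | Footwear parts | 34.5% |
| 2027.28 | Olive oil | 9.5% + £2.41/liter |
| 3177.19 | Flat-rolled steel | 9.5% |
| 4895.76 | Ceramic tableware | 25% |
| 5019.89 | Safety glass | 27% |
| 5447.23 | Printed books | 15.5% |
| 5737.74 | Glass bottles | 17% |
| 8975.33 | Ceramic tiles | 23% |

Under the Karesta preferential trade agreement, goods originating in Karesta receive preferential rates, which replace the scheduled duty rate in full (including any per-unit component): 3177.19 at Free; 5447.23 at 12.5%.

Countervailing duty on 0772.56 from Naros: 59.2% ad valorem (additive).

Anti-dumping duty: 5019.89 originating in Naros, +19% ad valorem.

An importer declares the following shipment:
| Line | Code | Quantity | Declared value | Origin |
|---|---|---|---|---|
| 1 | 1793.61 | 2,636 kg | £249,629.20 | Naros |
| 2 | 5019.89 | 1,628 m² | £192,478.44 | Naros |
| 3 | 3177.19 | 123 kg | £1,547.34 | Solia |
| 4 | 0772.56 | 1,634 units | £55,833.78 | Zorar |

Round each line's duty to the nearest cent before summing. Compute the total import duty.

Line 1 (1793.61, Naros, 2,636 kg, £249,629.20):
Base rate for 1793.61 is 34.5%.
Duty = £249,629.20 × 34.5% = £86,122.07.
Line 2 (5019.89, Naros, 1,628 m², £192,478.44):
Base rate for 5019.89 is 27%.
Additional duty on 5019.89 from Naros: +19%. Applied ad valorem rate: 27% + 19% = 46%.
Duty = £192,478.44 × 46% = £88,540.08.
Line 3 (3177.19, Solia, 123 kg, £1,547.34):
Base rate for 3177.19 is 9.5%.
3177.19 has an FTA preferential rate, but origin Solia is not Karesta; base rate stands.
Duty = £1,547.34 × 9.5% = £147.00.
Line 4 (0772.56, Zorar, 1,634 units, £55,833.78):
Base rate for 0772.56 is 5.5%.
The additional-duty order on 0772.56 targets Naros, not Zorar; it does not apply.
Duty = £55,833.78 × 5.5% = £3,070.86.
Total = £86,122.07 + £88,540.08 + £147.00 + £3,070.86 = £177,880.01.

£177,880.01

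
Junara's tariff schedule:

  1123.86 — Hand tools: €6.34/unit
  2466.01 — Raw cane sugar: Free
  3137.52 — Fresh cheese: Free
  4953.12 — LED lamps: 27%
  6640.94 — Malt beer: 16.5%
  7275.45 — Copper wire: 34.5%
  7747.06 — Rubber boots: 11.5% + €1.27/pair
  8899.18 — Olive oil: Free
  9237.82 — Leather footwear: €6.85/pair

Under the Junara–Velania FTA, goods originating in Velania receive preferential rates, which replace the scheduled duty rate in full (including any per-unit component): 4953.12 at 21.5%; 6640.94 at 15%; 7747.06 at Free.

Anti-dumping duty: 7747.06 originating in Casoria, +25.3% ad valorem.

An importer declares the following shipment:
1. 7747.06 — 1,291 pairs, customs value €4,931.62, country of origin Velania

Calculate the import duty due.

€0.00

Line 1 (7747.06, Velania, 1,291 pairs, €4,931.62):
Base rate for 7747.06 is 11.5% + €1.27/pair.
Origin Velania qualifies under the Junara–Velania agreement and 7747.06 is covered: preferential rate Free applies instead.
The additional-duty order on 7747.06 targets Casoria, not Velania; it does not apply.
Duty = €4,931.62 × 0% = €0.00.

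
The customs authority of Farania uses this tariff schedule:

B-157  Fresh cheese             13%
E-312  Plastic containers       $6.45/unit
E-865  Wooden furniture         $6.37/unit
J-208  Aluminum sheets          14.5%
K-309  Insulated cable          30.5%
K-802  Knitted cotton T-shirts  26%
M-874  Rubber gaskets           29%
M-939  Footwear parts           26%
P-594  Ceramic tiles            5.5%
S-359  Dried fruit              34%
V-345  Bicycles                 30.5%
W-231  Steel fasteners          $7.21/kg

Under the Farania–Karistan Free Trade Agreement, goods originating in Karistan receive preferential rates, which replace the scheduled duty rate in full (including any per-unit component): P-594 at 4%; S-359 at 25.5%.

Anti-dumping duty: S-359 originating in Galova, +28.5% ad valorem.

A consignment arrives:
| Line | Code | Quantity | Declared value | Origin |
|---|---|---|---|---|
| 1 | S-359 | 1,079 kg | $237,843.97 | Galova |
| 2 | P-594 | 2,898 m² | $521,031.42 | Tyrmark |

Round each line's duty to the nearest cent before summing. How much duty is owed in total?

$177,309.21

Line 1 (S-359, Galova, 1,079 kg, $237,843.97):
Base rate for S-359 is 34%.
S-359 has an FTA preferential rate, but origin Galova is not Karistan; base rate stands.
Additional duty on S-359 from Galova: +28.5%. Applied ad valorem rate: 34% + 28.5% = 62.5%.
Duty = $237,843.97 × 62.5% = $148,652.48.
Line 2 (P-594, Tyrmark, 2,898 m², $521,031.42):
Base rate for P-594 is 5.5%.
P-594 has an FTA preferential rate, but origin Tyrmark is not Karistan; base rate stands.
Duty = $521,031.42 × 5.5% = $28,656.73.
Total = $148,652.48 + $28,656.73 = $177,309.21.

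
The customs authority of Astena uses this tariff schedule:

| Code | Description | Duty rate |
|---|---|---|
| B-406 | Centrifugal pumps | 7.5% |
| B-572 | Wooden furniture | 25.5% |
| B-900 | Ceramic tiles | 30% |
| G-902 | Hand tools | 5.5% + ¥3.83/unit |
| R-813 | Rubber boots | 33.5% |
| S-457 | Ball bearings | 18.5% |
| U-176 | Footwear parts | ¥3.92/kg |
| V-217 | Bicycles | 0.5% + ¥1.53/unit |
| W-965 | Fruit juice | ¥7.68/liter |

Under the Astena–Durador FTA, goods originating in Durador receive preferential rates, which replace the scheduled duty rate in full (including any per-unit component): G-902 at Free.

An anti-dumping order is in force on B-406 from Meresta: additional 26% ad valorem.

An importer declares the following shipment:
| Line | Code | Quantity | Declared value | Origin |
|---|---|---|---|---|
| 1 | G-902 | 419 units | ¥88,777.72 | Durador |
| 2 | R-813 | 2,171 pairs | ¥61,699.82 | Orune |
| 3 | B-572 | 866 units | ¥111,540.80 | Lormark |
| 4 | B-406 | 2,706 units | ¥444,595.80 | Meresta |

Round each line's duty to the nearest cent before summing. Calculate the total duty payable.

Line 1 (G-902, Durador, 419 units, ¥88,777.72):
Base rate for G-902 is 5.5% + ¥3.83/unit.
Origin Durador qualifies under the Astena–Durador agreement and G-902 is covered: preferential rate Free applies instead.
Duty = ¥88,777.72 × 0% = ¥0.00.
Line 2 (R-813, Orune, 2,171 pairs, ¥61,699.82):
Base rate for R-813 is 33.5%.
Duty = ¥61,699.82 × 33.5% = ¥20,669.44.
Line 3 (B-572, Lormark, 866 units, ¥111,540.80):
Base rate for B-572 is 25.5%.
Duty = ¥111,540.80 × 25.5% = ¥28,442.90.
Line 4 (B-406, Meresta, 2,706 units, ¥444,595.80):
Base rate for B-406 is 7.5%.
Additional duty on B-406 from Meresta: +26%. Applied ad valorem rate: 7.5% + 26% = 33.5%.
Duty = ¥444,595.80 × 33.5% = ¥148,939.59.
Total = ¥0.00 + ¥20,669.44 + ¥28,442.90 + ¥148,939.59 = ¥198,051.93.

¥198,051.93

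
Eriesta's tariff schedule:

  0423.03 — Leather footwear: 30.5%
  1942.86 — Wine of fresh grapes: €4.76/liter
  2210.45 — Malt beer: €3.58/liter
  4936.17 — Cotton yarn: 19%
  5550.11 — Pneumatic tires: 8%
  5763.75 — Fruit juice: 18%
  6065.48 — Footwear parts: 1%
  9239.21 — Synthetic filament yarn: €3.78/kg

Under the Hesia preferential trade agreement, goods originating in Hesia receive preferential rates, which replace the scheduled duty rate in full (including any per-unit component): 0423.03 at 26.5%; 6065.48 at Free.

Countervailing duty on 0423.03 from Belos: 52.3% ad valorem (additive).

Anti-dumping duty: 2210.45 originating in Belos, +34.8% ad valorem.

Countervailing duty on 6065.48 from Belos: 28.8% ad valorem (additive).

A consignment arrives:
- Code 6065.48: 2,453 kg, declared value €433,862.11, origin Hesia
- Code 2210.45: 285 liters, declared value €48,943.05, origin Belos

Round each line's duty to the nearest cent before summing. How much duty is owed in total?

Line 1 (6065.48, Hesia, 2,453 kg, €433,862.11):
Base rate for 6065.48 is 1%.
Origin Hesia qualifies under the Eriesta–Hesia agreement and 6065.48 is covered: preferential rate Free applies instead.
The additional-duty order on 6065.48 targets Belos, not Hesia; it does not apply.
Duty = €433,862.11 × 0% = €0.00.
Line 2 (2210.45, Belos, 285 liters, €48,943.05):
Base rate for 2210.45 is €3.58/liter.
Additional duty on 2210.45 from Belos: +34.8% ad valorem. Applied ad valorem rate = 34.8%.
Duty = €48,943.05 × 34.8% + 285 × €3.58 = €18,052.48.
Total = €0.00 + €18,052.48 = €18,052.48.

€18,052.48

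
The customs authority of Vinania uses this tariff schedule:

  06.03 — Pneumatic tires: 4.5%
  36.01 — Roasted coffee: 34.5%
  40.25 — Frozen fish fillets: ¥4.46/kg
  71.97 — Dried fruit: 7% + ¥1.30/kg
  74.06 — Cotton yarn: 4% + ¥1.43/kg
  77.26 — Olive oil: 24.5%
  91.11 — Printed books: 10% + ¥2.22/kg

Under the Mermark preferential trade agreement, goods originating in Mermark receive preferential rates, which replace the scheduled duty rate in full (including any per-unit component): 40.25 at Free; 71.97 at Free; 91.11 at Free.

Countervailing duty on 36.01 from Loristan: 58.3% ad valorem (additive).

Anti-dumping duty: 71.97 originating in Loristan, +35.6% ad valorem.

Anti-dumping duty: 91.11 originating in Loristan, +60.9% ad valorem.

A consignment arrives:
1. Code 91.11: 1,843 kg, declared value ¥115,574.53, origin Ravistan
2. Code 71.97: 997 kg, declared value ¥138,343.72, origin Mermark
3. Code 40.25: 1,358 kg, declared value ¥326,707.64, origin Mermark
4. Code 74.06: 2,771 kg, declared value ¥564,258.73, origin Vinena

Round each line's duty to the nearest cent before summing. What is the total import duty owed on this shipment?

Line 1 (91.11, Ravistan, 1,843 kg, ¥115,574.53):
Base rate for 91.11 is 10% + ¥2.22/kg.
91.11 has an FTA preferential rate, but origin Ravistan is not Mermark; base rate stands.
The additional-duty order on 91.11 targets Loristan, not Ravistan; it does not apply.
Duty = ¥115,574.53 × 10% + 1,843 × ¥2.22 = ¥15,648.91.
Line 2 (71.97, Mermark, 997 kg, ¥138,343.72):
Base rate for 71.97 is 7% + ¥1.30/kg.
Origin Mermark qualifies under the Vinania–Mermark agreement and 71.97 is covered: preferential rate Free applies instead.
The additional-duty order on 71.97 targets Loristan, not Mermark; it does not apply.
Duty = ¥138,343.72 × 0% = ¥0.00.
Line 3 (40.25, Mermark, 1,358 kg, ¥326,707.64):
Base rate for 40.25 is ¥4.46/kg.
Origin Mermark qualifies under the Vinania–Mermark agreement and 40.25 is covered: preferential rate Free applies instead.
Duty = ¥326,707.64 × 0% = ¥0.00.
Line 4 (74.06, Vinena, 2,771 kg, ¥564,258.73):
Base rate for 74.06 is 4% + ¥1.43/kg.
Duty = ¥564,258.73 × 4% + 2,771 × ¥1.43 = ¥26,532.88.
Total = ¥15,648.91 + ¥0.00 + ¥0.00 + ¥26,532.88 = ¥42,181.79.

¥42,181.79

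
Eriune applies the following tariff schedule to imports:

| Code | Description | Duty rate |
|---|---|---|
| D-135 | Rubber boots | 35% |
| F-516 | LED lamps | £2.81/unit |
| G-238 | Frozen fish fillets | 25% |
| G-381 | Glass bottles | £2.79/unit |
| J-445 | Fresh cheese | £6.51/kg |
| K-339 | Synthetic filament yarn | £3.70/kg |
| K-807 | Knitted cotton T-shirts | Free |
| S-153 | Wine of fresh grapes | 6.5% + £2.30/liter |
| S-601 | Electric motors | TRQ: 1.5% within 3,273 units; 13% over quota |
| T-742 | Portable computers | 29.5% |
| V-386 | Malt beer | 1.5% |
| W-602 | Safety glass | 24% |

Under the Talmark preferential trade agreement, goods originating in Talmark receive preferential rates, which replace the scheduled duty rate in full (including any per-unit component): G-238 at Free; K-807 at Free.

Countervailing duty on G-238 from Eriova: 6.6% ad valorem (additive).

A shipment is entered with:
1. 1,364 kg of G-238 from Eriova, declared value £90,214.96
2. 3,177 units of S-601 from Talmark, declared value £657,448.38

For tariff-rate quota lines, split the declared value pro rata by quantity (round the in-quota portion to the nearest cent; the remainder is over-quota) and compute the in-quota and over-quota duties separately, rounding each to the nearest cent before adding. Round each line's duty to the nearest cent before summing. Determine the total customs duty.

Line 1 (G-238, Eriova, 1,364 kg, £90,214.96):
Base rate for G-238 is 25%.
G-238 has an FTA preferential rate, but origin Eriova is not Talmark; base rate stands.
Additional duty on G-238 from Eriova: +6.6%. Applied ad valorem rate: 25% + 6.6% = 31.6%.
Duty = £90,214.96 × 31.6% = £28,507.93.
Line 2 (S-601, Talmark, 3,177 units, £657,448.38):
Code S-601 is under a tariff-rate quota (threshold 3,273 units). Quantity 3,177 units is within the quota, so the in-quota rate 1.5% applies to the full value.
Duty = £657,448.38 × 1.5% = £9,861.73.
Total = £28,507.93 + £9,861.73 = £38,369.66.

£38,369.66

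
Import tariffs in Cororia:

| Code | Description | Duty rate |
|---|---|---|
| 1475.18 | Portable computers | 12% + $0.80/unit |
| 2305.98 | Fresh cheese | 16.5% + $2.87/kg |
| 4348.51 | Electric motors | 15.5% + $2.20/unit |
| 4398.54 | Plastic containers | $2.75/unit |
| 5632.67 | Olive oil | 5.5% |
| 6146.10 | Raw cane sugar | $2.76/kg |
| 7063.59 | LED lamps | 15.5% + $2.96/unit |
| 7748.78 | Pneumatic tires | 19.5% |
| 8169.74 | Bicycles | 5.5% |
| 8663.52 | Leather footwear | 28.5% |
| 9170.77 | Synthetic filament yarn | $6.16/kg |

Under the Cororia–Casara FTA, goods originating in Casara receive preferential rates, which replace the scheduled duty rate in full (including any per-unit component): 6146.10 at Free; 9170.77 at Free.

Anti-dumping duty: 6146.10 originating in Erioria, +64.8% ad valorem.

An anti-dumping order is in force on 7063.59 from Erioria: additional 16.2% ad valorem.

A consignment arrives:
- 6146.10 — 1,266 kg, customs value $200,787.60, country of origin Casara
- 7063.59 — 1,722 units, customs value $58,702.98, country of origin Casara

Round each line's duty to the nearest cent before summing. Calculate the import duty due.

Line 1 (6146.10, Casara, 1,266 kg, $200,787.60):
Base rate for 6146.10 is $2.76/kg.
Origin Casara qualifies under the Cororia–Casara agreement and 6146.10 is covered: preferential rate Free applies instead.
The additional-duty order on 6146.10 targets Erioria, not Casara; it does not apply.
Duty = $200,787.60 × 0% = $0.00.
Line 2 (7063.59, Casara, 1,722 units, $58,702.98):
Base rate for 7063.59 is 15.5% + $2.96/unit.
Origin Casara is the FTA partner but 7063.59 is not on the preference list; base rate stands.
The additional-duty order on 7063.59 targets Erioria, not Casara; it does not apply.
Duty = $58,702.98 × 15.5% + 1,722 × $2.96 = $14,196.08.
Total = $0.00 + $14,196.08 = $14,196.08.

$14,196.08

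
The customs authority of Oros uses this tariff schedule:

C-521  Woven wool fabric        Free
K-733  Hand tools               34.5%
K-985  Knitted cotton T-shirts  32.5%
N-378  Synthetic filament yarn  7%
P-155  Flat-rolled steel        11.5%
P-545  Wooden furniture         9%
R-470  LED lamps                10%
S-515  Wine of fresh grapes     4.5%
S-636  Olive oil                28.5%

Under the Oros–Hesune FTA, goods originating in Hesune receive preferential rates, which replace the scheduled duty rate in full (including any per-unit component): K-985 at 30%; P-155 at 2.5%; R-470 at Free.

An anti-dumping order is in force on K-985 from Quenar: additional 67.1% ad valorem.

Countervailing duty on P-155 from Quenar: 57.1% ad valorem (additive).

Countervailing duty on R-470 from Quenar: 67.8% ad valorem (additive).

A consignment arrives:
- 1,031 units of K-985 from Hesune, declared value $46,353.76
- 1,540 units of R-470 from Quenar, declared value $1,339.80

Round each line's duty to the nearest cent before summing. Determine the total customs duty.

Line 1 (K-985, Hesune, 1,031 units, $46,353.76):
Base rate for K-985 is 32.5%.
Origin Hesune qualifies under the Oros–Hesune agreement and K-985 is covered: preferential rate 30% applies instead.
The additional-duty order on K-985 targets Quenar, not Hesune; it does not apply.
Duty = $46,353.76 × 30% = $13,906.13.
Line 2 (R-470, Quenar, 1,540 units, $1,339.80):
Base rate for R-470 is 10%.
R-470 has an FTA preferential rate, but origin Quenar is not Hesune; base rate stands.
Additional duty on R-470 from Quenar: +67.8%. Applied ad valorem rate: 10% + 67.8% = 77.8%.
Duty = $1,339.80 × 77.8% = $1,042.36.
Total = $13,906.13 + $1,042.36 = $14,948.49.

$14,948.49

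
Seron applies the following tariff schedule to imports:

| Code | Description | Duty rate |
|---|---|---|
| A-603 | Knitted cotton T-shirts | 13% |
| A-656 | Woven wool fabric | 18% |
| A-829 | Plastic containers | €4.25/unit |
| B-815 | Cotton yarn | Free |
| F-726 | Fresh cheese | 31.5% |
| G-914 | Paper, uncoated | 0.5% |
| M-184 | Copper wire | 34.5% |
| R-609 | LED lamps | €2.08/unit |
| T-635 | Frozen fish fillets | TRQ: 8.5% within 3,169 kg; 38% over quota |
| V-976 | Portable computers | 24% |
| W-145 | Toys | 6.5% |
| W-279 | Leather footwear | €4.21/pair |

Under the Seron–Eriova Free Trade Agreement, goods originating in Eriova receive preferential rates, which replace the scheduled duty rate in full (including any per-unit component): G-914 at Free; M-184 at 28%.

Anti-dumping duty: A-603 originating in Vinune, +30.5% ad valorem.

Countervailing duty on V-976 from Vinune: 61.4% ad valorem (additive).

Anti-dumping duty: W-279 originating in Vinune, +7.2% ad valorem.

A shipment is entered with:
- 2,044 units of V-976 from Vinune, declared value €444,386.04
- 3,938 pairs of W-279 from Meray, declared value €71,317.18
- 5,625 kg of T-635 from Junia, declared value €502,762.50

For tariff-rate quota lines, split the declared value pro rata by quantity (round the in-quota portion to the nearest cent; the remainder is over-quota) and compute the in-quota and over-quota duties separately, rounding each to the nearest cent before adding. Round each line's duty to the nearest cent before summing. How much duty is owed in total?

€503,577.07

Line 1 (V-976, Vinune, 2,044 units, €444,386.04):
Base rate for V-976 is 24%.
Additional duty on V-976 from Vinune: +61.4%. Applied ad valorem rate: 24% + 61.4% = 85.4%.
Duty = €444,386.04 × 85.4% = €379,505.68.
Line 2 (W-279, Meray, 3,938 pairs, €71,317.18):
Base rate for W-279 is €4.21/pair.
The additional-duty order on W-279 targets Vinune, not Meray; it does not apply.
Duty = 3,938 × €4.21 = €16,578.98.
Line 3 (T-635, Junia, 5,625 kg, €502,762.50):
Code T-635 is under a tariff-rate quota (threshold 3,169 kg). In-quota: 3,169 kg at 8.5%; over-quota: 2,456 kg at 38%.
Pro-rata value split: in-quota = €502,762.50 × 3,169/5,625 = €283,245.22; over-quota = €502,762.50 − €283,245.22 = €219,517.28.
In-quota duty = €283,245.22 × 8.5% = €24,075.84. Over-quota duty = €219,517.28 × 38% = €83,416.57.
Line duty = €24,075.84 + €83,416.57 = €107,492.41.
Total = €379,505.68 + €16,578.98 + €107,492.41 = €503,577.07.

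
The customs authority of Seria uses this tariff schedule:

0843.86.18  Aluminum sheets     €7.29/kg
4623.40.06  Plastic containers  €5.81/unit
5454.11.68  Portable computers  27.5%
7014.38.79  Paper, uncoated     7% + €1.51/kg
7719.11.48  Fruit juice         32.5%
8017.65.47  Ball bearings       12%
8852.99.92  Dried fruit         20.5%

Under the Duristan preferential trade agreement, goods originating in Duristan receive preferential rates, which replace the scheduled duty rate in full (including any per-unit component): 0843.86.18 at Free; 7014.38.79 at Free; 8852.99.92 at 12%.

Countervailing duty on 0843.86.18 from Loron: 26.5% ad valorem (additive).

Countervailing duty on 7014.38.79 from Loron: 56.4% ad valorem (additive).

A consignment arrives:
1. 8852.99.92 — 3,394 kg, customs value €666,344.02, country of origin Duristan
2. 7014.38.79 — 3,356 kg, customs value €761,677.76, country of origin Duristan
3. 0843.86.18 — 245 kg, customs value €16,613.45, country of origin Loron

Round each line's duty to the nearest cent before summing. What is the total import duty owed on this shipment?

€86,149.89

Line 1 (8852.99.92, Duristan, 3,394 kg, €666,344.02):
Base rate for 8852.99.92 is 20.5%.
Origin Duristan qualifies under the Seria–Duristan agreement and 8852.99.92 is covered: preferential rate 12% applies instead.
Duty = €666,344.02 × 12% = €79,961.28.
Line 2 (7014.38.79, Duristan, 3,356 kg, €761,677.76):
Base rate for 7014.38.79 is 7% + €1.51/kg.
Origin Duristan qualifies under the Seria–Duristan agreement and 7014.38.79 is covered: preferential rate Free applies instead.
The additional-duty order on 7014.38.79 targets Loron, not Duristan; it does not apply.
Duty = €761,677.76 × 0% = €0.00.
Line 3 (0843.86.18, Loron, 245 kg, €16,613.45):
Base rate for 0843.86.18 is €7.29/kg.
0843.86.18 has an FTA preferential rate, but origin Loron is not Duristan; base rate stands.
Additional duty on 0843.86.18 from Loron: +26.5% ad valorem. Applied ad valorem rate = 26.5%.
Duty = €16,613.45 × 26.5% + 245 × €7.29 = €6,188.61.
Total = €79,961.28 + €0.00 + €6,188.61 = €86,149.89.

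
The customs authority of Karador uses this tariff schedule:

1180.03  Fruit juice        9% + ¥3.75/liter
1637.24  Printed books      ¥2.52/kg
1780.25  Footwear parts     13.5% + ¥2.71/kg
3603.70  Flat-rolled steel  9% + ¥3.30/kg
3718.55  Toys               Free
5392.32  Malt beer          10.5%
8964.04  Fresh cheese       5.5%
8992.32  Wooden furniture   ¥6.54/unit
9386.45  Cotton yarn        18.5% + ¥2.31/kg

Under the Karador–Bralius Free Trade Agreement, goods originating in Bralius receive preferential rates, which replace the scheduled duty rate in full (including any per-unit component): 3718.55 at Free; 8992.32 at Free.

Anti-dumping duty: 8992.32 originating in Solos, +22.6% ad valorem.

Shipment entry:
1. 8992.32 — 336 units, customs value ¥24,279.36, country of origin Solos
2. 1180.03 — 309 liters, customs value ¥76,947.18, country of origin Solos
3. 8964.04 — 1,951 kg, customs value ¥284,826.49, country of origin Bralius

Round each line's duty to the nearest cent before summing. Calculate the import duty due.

¥31,434.04

Line 1 (8992.32, Solos, 336 units, ¥24,279.36):
Base rate for 8992.32 is ¥6.54/unit.
8992.32 has an FTA preferential rate, but origin Solos is not Bralius; base rate stands.
Additional duty on 8992.32 from Solos: +22.6% ad valorem. Applied ad valorem rate = 22.6%.
Duty = ¥24,279.36 × 22.6% + 336 × ¥6.54 = ¥7,684.58.
Line 2 (1180.03, Solos, 309 liters, ¥76,947.18):
Base rate for 1180.03 is 9% + ¥3.75/liter.
Duty = ¥76,947.18 × 9% + 309 × ¥3.75 = ¥8,084.00.
Line 3 (8964.04, Bralius, 1,951 kg, ¥284,826.49):
Base rate for 8964.04 is 5.5%.
Origin Bralius is the FTA partner but 8964.04 is not on the preference list; base rate stands.
Duty = ¥284,826.49 × 5.5% = ¥15,665.46.
Total = ¥7,684.58 + ¥8,084.00 + ¥15,665.46 = ¥31,434.04.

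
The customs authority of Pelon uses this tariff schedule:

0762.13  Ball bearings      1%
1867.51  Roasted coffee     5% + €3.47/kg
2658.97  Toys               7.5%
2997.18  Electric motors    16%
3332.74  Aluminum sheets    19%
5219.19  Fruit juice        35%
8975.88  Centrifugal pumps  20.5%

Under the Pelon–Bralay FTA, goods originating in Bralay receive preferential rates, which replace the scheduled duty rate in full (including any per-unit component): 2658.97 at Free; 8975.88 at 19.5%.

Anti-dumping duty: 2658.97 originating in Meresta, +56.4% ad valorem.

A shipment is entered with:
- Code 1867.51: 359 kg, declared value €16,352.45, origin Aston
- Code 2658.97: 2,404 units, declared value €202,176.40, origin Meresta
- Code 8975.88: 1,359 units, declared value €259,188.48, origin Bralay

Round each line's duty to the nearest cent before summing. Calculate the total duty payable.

Line 1 (1867.51, Aston, 359 kg, €16,352.45):
Base rate for 1867.51 is 5% + €3.47/kg.
Duty = €16,352.45 × 5% + 359 × €3.47 = €2,063.35.
Line 2 (2658.97, Meresta, 2,404 units, €202,176.40):
Base rate for 2658.97 is 7.5%.
2658.97 has an FTA preferential rate, but origin Meresta is not Bralay; base rate stands.
Additional duty on 2658.97 from Meresta: +56.4%. Applied ad valorem rate: 7.5% + 56.4% = 63.9%.
Duty = €202,176.40 × 63.9% = €129,190.72.
Line 3 (8975.88, Bralay, 1,359 units, €259,188.48):
Base rate for 8975.88 is 20.5%.
Origin Bralay qualifies under the Pelon–Bralay agreement and 8975.88 is covered: preferential rate 19.5% applies instead.
Duty = €259,188.48 × 19.5% = €50,541.75.
Total = €2,063.35 + €129,190.72 + €50,541.75 = €181,795.82.

€181,795.82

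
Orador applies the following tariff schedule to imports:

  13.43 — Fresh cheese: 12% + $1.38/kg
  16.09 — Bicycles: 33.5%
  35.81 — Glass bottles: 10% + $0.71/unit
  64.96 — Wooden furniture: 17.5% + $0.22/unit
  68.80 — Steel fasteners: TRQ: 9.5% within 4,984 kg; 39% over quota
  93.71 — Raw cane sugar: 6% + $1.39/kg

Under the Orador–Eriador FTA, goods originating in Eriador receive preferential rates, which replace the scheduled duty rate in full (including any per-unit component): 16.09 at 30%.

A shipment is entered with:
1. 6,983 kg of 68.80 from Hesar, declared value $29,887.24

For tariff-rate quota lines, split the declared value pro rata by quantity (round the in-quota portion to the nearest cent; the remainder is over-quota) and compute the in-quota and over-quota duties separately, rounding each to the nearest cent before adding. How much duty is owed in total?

$5,363.22

Line 1 (68.80, Hesar, 6,983 kg, $29,887.24):
Code 68.80 is under a tariff-rate quota (threshold 4,984 kg). In-quota: 4,984 kg at 9.5%; over-quota: 1,999 kg at 39%.
Pro-rata value split: in-quota = $29,887.24 × 4,984/6,983 = $21,331.52; over-quota = $29,887.24 − $21,331.52 = $8,555.72.
In-quota duty = $21,331.52 × 9.5% = $2,026.49. Over-quota duty = $8,555.72 × 39% = $3,336.73.
Line duty = $2,026.49 + $3,336.73 = $5,363.22.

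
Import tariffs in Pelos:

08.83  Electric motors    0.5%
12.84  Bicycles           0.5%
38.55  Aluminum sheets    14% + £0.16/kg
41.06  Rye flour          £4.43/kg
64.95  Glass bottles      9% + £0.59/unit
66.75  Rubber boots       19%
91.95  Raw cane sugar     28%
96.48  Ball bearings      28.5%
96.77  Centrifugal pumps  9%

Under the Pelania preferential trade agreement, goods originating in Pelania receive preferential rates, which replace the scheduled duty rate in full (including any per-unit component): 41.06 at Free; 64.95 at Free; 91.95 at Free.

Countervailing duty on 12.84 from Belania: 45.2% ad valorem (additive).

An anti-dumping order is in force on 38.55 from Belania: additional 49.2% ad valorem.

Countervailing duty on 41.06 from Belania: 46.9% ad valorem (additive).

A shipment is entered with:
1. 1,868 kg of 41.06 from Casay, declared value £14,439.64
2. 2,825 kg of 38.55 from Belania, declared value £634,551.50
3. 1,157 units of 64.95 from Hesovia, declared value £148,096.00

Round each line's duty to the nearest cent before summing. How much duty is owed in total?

Line 1 (41.06, Casay, 1,868 kg, £14,439.64):
Base rate for 41.06 is £4.43/kg.
41.06 has an FTA preferential rate, but origin Casay is not Pelania; base rate stands.
The additional-duty order on 41.06 targets Belania, not Casay; it does not apply.
Duty = 1,868 × £4.43 = £8,275.24.
Line 2 (38.55, Belania, 2,825 kg, £634,551.50):
Base rate for 38.55 is 14% + £0.16/kg.
Additional duty on 38.55 from Belania: +49.2%. Applied ad valorem rate: 14% + 49.2% = 63.2%.
Duty = £634,551.50 × 63.2% + 2,825 × £0.16 = £401,488.55.
Line 3 (64.95, Hesovia, 1,157 units, £148,096.00):
Base rate for 64.95 is 9% + £0.59/unit.
64.95 has an FTA preferential rate, but origin Hesovia is not Pelania; base rate stands.
Duty = £148,096.00 × 9% + 1,157 × £0.59 = £14,011.27.
Total = £8,275.24 + £401,488.55 + £14,011.27 = £423,775.06.

£423,775.06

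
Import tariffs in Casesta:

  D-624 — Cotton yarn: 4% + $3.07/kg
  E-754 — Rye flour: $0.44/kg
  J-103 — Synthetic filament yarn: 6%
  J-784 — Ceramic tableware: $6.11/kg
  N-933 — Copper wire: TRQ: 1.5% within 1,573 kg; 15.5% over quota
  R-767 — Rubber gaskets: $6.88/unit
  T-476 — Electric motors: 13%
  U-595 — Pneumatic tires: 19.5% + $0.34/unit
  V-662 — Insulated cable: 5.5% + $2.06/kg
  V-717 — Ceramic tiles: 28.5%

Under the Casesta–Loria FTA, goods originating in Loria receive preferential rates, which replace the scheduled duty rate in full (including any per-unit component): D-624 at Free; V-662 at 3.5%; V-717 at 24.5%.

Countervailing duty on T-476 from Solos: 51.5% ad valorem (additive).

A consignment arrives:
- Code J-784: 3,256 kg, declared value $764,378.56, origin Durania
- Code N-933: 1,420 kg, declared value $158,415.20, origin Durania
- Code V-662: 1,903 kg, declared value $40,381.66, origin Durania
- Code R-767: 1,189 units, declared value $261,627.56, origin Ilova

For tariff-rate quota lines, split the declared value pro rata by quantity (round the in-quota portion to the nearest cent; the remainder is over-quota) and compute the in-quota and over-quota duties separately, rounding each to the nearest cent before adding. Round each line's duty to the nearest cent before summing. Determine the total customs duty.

Line 1 (J-784, Durania, 3,256 kg, $764,378.56):
Base rate for J-784 is $6.11/kg.
Duty = 3,256 × $6.11 = $19,894.16.
Line 2 (N-933, Durania, 1,420 kg, $158,415.20):
Code N-933 is under a tariff-rate quota (threshold 1,573 kg). Quantity 1,420 kg is within the quota, so the in-quota rate 1.5% applies to the full value.
Duty = $158,415.20 × 1.5% = $2,376.23.
Line 3 (V-662, Durania, 1,903 kg, $40,381.66):
Base rate for V-662 is 5.5% + $2.06/kg.
V-662 has an FTA preferential rate, but origin Durania is not Loria; base rate stands.
Duty = $40,381.66 × 5.5% + 1,903 × $2.06 = $6,141.17.
Line 4 (R-767, Ilova, 1,189 units, $261,627.56):
Base rate for R-767 is $6.88/unit.
Duty = 1,189 × $6.88 = $8,180.32.
Total = $19,894.16 + $2,376.23 + $6,141.17 + $8,180.32 = $36,591.88.

$36,591.88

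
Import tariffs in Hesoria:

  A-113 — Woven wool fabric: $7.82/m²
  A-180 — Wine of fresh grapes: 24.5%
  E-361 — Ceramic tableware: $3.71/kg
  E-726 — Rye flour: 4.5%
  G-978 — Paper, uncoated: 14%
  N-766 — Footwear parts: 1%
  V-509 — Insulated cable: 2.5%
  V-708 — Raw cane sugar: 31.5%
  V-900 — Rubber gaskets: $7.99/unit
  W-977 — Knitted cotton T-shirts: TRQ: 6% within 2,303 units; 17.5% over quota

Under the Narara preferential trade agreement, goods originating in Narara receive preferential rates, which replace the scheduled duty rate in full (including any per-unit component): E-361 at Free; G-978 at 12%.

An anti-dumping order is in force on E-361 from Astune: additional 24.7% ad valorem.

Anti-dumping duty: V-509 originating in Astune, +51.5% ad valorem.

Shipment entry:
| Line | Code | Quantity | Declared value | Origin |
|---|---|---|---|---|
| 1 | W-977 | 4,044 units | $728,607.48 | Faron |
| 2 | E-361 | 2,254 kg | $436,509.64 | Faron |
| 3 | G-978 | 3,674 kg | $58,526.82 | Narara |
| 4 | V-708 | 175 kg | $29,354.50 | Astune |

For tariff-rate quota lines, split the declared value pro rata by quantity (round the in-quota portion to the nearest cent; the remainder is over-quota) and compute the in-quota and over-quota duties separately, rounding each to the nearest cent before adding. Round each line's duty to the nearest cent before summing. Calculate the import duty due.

Line 1 (W-977, Faron, 4,044 units, $728,607.48):
Code W-977 is under a tariff-rate quota (threshold 2,303 units). In-quota: 2,303 units at 6%; over-quota: 1,741 units at 17.5%.
Pro-rata value split: in-quota = $728,607.48 × 2,303/4,044 = $414,931.51; over-quota = $728,607.48 − $414,931.51 = $313,675.97.
In-quota duty = $414,931.51 × 6% = $24,895.89. Over-quota duty = $313,675.97 × 17.5% = $54,893.29.
Line duty = $24,895.89 + $54,893.29 = $79,789.18.
Line 2 (E-361, Faron, 2,254 kg, $436,509.64):
Base rate for E-361 is $3.71/kg.
E-361 has an FTA preferential rate, but origin Faron is not Narara; base rate stands.
The additional-duty order on E-361 targets Astune, not Faron; it does not apply.
Duty = 2,254 × $3.71 = $8,362.34.
Line 3 (G-978, Narara, 3,674 kg, $58,526.82):
Base rate for G-978 is 14%.
Origin Narara qualifies under the Hesoria–Narara agreement and G-978 is covered: preferential rate 12% applies instead.
Duty = $58,526.82 × 12% = $7,023.22.
Line 4 (V-708, Astune, 175 kg, $29,354.50):
Base rate for V-708 is 31.5%.
Duty = $29,354.50 × 31.5% = $9,246.67.
Total = $79,789.18 + $8,362.34 + $7,023.22 + $9,246.67 = $104,421.41.

$104,421.41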